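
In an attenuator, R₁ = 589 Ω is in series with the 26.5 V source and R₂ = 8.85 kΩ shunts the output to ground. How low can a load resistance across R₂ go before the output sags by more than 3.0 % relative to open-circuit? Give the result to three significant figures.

R_L(min) ≈ 17.9 kΩ

Output resistance R_th = R₁‖R₂ = (589 × 8850)/9439 = 552.2 Ω.
The fractional drop is R_th/(R_th + R_L); requiring this ≤ 0.0300 gives R_L ≥ R_th(1/0.0300 − 1) = 552.2 × 32.33 = 17.9 kΩ.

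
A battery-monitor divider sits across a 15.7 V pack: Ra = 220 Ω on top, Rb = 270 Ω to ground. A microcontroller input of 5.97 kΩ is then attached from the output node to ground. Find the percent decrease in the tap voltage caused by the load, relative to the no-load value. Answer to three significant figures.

1.99 %

The divider's output (Thévenin) resistance is Ra‖Rb = 121.2 Ω.
Fractional drop under load = R_th/(R_th + R_L) = 121.2 / (121.2 + 5970) = 0.01990.
So the output falls by 1.99 %.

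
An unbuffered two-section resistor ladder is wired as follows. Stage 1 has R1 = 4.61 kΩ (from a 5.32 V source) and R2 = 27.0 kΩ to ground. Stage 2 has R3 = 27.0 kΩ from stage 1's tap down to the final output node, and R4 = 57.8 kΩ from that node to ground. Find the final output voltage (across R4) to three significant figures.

Stage 2 presents R3+R4 = 84.80 kΩ as a load on stage 1's tap.
Stage 1's lower leg becomes R2‖(R3+R4) = 20.48 kΩ, so V_mid = 5.32 × 20.48/25.09 = 4.342 V.
Stage 2 is itself unloaded: V_out = V_mid × R4/(R3+R4) = 4.342 × 57.8/84.80 = 2.96 V.

V_out ≈ 2.96 V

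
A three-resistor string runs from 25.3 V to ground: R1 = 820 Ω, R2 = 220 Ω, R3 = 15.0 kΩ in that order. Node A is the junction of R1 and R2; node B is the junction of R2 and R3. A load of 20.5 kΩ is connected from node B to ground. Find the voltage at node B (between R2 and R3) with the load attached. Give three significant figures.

V ≈ 22.6 V

At node B, R3 is in parallel with the load: R3‖R_L = 8662 Ω.
Below node A the resistance is R2 + (R3‖R_L) = 8882 Ω, so V_A = 25.3 × 8882/9702 = 23.16 V.
Then V_B = V_A × (R3‖R_L)/(R2 + R3‖R_L) = 23.16 × 8662/8882 = 22.6 V.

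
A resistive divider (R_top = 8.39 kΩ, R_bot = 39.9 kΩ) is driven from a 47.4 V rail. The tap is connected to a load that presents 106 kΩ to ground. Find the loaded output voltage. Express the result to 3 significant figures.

V_out ≈ 36.8 V

The load sits in parallel with R_bot: R_bot‖R_L = (39.9 × 106) / (39.9 + 106) = 28.99 kΩ.
V_out = 47.4 × 28.99 / (8.39 + 28.99) = 47.4 × 28.99/37.38 = 36.8 V.
(Unloaded it would have been 39.2 V.)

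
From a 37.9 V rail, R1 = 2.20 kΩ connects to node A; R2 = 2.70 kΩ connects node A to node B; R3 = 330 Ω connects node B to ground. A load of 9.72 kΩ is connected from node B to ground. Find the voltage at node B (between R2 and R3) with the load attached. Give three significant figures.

V ≈ 2.32 V

At node B, R3 is in parallel with the load: R3‖R_L = 319.2 Ω.
Below node A the resistance is R2 + (R3‖R_L) = 3019 Ω, so V_A = 37.9 × 3019/5219 = 21.92 V.
Then V_B = V_A × (R3‖R_L)/(R2 + R3‖R_L) = 21.92 × 319.2/3019 = 2.32 V.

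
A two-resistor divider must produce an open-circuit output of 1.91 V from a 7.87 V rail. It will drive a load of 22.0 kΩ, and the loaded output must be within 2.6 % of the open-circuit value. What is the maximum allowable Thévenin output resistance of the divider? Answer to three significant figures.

R_th ≤ 587 Ω

Loading drop = R_th/(R_th + R_L) ≤ 0.0260, so R_th ≤ R_L · ε/(1−ε) = 22.0 kΩ × 0.0260/0.9740 = 587 Ω.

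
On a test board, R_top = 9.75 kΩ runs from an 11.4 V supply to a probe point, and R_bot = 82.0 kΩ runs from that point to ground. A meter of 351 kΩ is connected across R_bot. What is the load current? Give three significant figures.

R_bot‖R_L = 66.47 kΩ; V_out = 11.4 × 66.47/76.22 = 9.942 V.
I_L = V_out / R_L = 9.942 / 351 kΩ = 0.0283 mA.

I_L ≈ 0.0283 mA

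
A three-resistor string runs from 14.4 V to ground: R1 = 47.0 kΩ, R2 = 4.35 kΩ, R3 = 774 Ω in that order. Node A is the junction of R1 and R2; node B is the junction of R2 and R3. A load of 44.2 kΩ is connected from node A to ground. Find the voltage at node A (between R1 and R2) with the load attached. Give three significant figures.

Below node A the series string R2+R3 = 5124 Ω sits in parallel with the 44200 Ω load: 4592 Ω.
V_A = 14.4 × 4592/(47000 + 4592) = 1.28 V.

V ≈ 1.28 V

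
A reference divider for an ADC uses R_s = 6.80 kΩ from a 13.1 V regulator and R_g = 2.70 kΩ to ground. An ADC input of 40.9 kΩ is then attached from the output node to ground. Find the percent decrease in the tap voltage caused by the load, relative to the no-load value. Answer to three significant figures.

4.51 %

The divider's output (Thévenin) resistance is R_s‖R_g = 1.933 kΩ.
Fractional drop under load = R_th/(R_th + R_L) = 1.933 / (1.933 + 40.9) = 0.04512.
So the output falls by 4.51 %.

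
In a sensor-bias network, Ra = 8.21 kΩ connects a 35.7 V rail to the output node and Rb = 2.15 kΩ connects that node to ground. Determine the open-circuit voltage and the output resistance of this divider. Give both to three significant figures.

V_th is the open-circuit tap voltage: 35.7 × 2.15/(8.21 + 2.15) = 7.41 V.
With the supply zeroed, Ra and Rb appear in parallel from the tap: R_th = Ra‖Rb = (8.21 × 2.15)/10.36 = 1.70 kΩ.

V_th = 7.41 V, R_th = 1.70 kΩ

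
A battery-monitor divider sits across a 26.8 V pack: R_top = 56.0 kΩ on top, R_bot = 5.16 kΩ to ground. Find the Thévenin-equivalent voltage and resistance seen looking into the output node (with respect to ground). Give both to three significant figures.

V_th = 2.26 V, R_th = 4.72 kΩ

V_th is the open-circuit tap voltage: 26.8 × 5.16/(56.0 + 5.16) = 2.26 V.
With the supply zeroed, R_top and R_bot appear in parallel from the tap: R_th = R_top‖R_bot = (56.0 × 5.16)/61.16 = 4.72 kΩ.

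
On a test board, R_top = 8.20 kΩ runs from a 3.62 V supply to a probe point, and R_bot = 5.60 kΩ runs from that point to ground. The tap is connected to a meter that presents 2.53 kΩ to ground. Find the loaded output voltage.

The load sits in parallel with R_bot: R_bot‖R_L = (5.60 × 2.53) / (5.60 + 2.53) = 1.743 kΩ.
V_out = 3.62 × 1.743 / (8.20 + 1.743) = 3.62 × 1.743/9.943 = 0.634 V.

V_out ≈ 0.634 V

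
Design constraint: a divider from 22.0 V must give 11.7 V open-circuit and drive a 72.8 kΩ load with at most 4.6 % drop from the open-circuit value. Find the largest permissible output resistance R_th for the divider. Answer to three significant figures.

Loading drop = R_th/(R_th + R_L) ≤ 0.0460, so R_th ≤ R_L · ε/(1−ε) = 72.8 kΩ × 0.0460/0.9540 = 3.51 kΩ.

R_th ≤ 3.51 kΩ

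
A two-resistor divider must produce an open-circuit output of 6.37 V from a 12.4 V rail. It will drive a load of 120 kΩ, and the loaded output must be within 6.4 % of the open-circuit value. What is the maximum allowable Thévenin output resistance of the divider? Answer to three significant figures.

Loading drop = R_th/(R_th + R_L) ≤ 0.0640, so R_th ≤ R_L · ε/(1−ε) = 120 kΩ × 0.0640/0.9360 = 8.21 kΩ.
(Any R1, R2 with R2/(R1+R2) = 0.514 and R1‖R2 ≤ 8.21 kΩ will meet the spec.)

R_th ≤ 8.21 kΩ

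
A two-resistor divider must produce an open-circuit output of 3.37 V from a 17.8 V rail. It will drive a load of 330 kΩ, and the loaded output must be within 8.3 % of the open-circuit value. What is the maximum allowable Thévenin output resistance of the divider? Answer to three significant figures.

Loading drop = R_th/(R_th + R_L) ≤ 0.0830, so R_th ≤ R_L · ε/(1−ε) = 330 kΩ × 0.0830/0.9170 = 29.9 kΩ.

R_th ≤ 29.9 kΩ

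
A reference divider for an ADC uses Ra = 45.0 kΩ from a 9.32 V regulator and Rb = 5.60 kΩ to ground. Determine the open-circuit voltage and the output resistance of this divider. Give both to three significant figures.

V_th is the open-circuit tap voltage: 9.32 × 5.60/(45.0 + 5.60) = 1.03 V.
With the supply zeroed, Ra and Rb appear in parallel from the tap: R_th = Ra‖Rb = (45.0 × 5.60)/50.60 = 4.98 kΩ.

V_th = 1.03 V, R_th = 4.98 kΩ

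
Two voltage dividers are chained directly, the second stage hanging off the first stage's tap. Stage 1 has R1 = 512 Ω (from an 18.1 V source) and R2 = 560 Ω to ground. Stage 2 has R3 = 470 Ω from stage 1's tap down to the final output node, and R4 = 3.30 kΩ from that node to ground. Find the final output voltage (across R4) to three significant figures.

Stage 2 presents R3+R4 = 3770 Ω as a load on stage 1's tap.
Stage 1's lower leg becomes R2‖(R3+R4) = 487.6 Ω, so V_mid = 18.1 × 487.6/999.6 = 8.829 V.
Stage 2 is itself unloaded: V_out = V_mid × R4/(R3+R4) = 8.829 × 3300/3770 = 7.73 V.

V_out ≈ 7.73 V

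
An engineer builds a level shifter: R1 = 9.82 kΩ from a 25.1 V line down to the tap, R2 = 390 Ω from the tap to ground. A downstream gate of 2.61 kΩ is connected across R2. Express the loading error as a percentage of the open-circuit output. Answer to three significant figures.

12.6 %

Unloaded V = 25.1 × 390/10210 = 0.95877 V.
Loaded: R2‖R_L = 339.3 Ω, giving V = 25.1 × 339.3/10160 = 0.83829 V.
Drop = (0.95877 − 0.83829) / 0.95877 = 12.6 %.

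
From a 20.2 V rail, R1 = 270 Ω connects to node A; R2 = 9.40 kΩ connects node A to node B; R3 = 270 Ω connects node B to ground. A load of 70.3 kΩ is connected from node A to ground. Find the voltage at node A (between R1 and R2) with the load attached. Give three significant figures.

V ≈ 19.6 V

Below node A the series string R2+R3 = 9670 Ω sits in parallel with the 70300 Ω load: 8501 Ω.
V_A = 20.2 × 8501/(270 + 8501) = 19.6 V.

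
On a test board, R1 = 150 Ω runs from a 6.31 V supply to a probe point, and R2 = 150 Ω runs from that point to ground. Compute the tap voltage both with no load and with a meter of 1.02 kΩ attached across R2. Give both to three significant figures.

Unloaded: 3.15 V; loaded: 2.94 V

Open-circuit: V = 6.31 × 150/(150 + 150) = 3.15 V.
With the load, R2 becomes R2‖R_L = 130.8 Ω, so V = 6.31 × 130.8/280.8 = 2.94 V.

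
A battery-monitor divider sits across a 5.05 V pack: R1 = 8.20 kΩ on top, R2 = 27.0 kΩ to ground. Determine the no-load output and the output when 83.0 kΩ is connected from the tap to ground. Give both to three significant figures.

Unloaded: 3.87 V; loaded: 3.60 V

Open-circuit: V = 5.05 × 27.0/(8.20 + 27.0) = 3.87 V.
With the load, R2 becomes R2‖R_L = 20.37 kΩ, so V = 5.05 × 20.37/28.57 = 3.60 V.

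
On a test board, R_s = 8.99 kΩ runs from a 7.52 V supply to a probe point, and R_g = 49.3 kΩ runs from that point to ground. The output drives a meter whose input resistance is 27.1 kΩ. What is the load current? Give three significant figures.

R_g‖R_L = 17.49 kΩ; V_out = 7.52 × 17.49/26.48 = 4.967 V.
I_L = V_out / R_L = 4.967 / 27.1 kΩ = 0.183 mA.

I_L ≈ 0.183 mA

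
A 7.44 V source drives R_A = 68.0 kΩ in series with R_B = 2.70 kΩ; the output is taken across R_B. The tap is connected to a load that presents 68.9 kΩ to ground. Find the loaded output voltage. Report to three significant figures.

V_out ≈ 0.274 V

The load sits in parallel with R_B: R_B‖R_L = (2.70 × 68.9) / (2.70 + 68.9) = 2.598 kΩ.
V_out = 7.44 × 2.598 / (68.0 + 2.598) = 7.44 × 2.598/70.60 = 0.274 V.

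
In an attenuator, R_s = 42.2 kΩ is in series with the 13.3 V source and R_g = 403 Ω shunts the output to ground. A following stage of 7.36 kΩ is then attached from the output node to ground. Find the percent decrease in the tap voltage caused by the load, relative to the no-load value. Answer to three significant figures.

The divider's output (Thévenin) resistance is R_s‖R_g = 399.2 Ω.
Fractional drop under load = R_th/(R_th + R_L) = 399.2 / (399.2 + 7360) = 0.05145.
So the output falls by 5.14 %.

5.14 %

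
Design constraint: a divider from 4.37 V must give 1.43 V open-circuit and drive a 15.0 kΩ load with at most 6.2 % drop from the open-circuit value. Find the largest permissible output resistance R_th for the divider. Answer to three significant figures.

Loading drop = R_th/(R_th + R_L) ≤ 0.0620, so R_th ≤ R_L · ε/(1−ε) = 15.0 kΩ × 0.0620/0.9380 = 991 Ω.

R_th ≤ 991 Ω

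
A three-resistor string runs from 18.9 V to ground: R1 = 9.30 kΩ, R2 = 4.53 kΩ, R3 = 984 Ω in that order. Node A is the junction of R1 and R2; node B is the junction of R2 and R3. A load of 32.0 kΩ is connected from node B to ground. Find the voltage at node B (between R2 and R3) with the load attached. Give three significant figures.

V ≈ 1.22 V

At node B, R3 is in parallel with the load: R3‖R_L = 954.6 Ω.
Below node A the resistance is R2 + (R3‖R_L) = 5485 Ω, so V_A = 18.9 × 5485/14780 = 7.011 V.
Then V_B = V_A × (R3‖R_L)/(R2 + R3‖R_L) = 7.011 × 954.6/5485 = 1.22 V.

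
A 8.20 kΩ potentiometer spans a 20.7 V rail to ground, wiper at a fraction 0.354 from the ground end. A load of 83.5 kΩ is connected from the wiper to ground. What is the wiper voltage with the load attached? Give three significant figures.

V ≈ 7.17 V

The wiper splits the pot into (1−α)R = 5.297 kΩ above and αR = 2.903 kΩ below.
Lower section ‖ load = 2.805 kΩ.
V_wiper = 20.7 × 2.805/(5.297 + 2.805) = 7.17 V.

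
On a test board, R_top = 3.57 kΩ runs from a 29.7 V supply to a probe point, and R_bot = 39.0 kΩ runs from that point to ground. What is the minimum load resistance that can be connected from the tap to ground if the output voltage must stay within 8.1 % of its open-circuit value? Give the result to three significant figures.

R_L(min) ≈ 37.1 kΩ

Output resistance R_th = R_top‖R_bot = (3.57 × 39.0)/42.57 = 3.271 kΩ.
The fractional drop is R_th/(R_th + R_L); requiring this ≤ 0.0810 gives R_L ≥ R_th(1/0.0810 − 1) = 3.271 × 11.35 = 37.1 kΩ.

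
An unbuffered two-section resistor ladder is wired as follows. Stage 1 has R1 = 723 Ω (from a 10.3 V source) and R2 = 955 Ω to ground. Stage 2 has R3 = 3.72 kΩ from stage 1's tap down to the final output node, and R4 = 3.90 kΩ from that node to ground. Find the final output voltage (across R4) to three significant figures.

V_out ≈ 2.85 V

Stage 2 presents R3+R4 = 7620 Ω as a load on stage 1's tap.
Stage 1's lower leg becomes R2‖(R3+R4) = 848.6 Ω, so V_mid = 10.3 × 848.6/1572 = 5.562 V.
Stage 2 is itself unloaded: V_out = V_mid × R4/(R3+R4) = 5.562 × 3900/7620 = 2.85 V.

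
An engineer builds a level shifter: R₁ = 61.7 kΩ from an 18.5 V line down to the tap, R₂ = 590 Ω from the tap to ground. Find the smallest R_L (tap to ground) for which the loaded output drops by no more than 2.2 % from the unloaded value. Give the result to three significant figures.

Output resistance R_th = R₁‖R₂ = (61700 × 590)/62290 = 584.4 Ω.
The fractional drop is R_th/(R_th + R_L); requiring this ≤ 0.0220 gives R_L ≥ R_th(1/0.0220 − 1) = 584.4 × 44.45 = 26.0 kΩ.

R_L(min) ≈ 26.0 kΩ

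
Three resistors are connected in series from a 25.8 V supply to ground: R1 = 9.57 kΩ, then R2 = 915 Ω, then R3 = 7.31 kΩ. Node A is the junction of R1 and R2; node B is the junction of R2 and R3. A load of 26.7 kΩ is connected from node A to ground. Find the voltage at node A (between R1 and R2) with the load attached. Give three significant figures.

V ≈ 10.2 V

Below node A the series string R2+R3 = 8225 Ω sits in parallel with the 26700 Ω load: 6288 Ω.
V_A = 25.8 × 6288/(9570 + 6288) = 10.2 V.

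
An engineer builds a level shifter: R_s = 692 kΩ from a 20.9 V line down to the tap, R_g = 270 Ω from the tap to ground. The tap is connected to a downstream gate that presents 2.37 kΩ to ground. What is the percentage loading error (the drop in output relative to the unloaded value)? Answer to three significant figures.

The divider's output (Thévenin) resistance is R_s‖R_g = 269.9 Ω.
Fractional drop under load = R_th/(R_th + R_L) = 269.9 / (269.9 + 2370) = 0.1022.
So the output falls by 10.2 %.

10.2 %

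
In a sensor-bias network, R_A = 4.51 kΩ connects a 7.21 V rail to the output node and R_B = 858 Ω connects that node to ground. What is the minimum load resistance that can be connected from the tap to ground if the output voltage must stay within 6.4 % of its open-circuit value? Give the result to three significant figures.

R_L(min) ≈ 10.5 kΩ

Output resistance R_th = R_A‖R_B = (4510 × 858)/5368 = 720.9 Ω.
The fractional drop is R_th/(R_th + R_L); requiring this ≤ 0.0640 gives R_L ≥ R_th(1/0.0640 − 1) = 720.9 × 14.62 = 10.5 kΩ.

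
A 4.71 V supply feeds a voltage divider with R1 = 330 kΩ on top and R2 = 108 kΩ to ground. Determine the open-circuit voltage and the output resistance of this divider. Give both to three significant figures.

V_th = 1.16 V, R_th = 81.4 kΩ

V_th is the open-circuit tap voltage: 4.71 × 108/(330 + 108) = 1.16 V.
With the supply zeroed, R1 and R2 appear in parallel from the tap: R_th = R1‖R2 = (330 × 108)/438.0 = 81.4 kΩ.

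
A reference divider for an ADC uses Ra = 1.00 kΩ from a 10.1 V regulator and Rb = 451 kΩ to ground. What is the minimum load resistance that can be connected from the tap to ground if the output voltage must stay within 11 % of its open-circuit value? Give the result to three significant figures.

R_L(min) ≈ 8.07 kΩ

Output resistance R_th = Ra‖Rb = (1000 × 451000)/452000 = 997.8 Ω.
The fractional drop is R_th/(R_th + R_L); requiring this ≤ 0.110 gives R_L ≥ R_th(1/0.110 − 1) = 997.8 × 8.091 = 8.07 kΩ.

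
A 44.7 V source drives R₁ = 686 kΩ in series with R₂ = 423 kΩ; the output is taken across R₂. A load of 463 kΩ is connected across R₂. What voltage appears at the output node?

The load sits in parallel with R₂: R₂‖R_L = (423 × 463) / (423 + 463) = 221.0 kΩ.
V_out = 44.7 × 221.0 / (686 + 221.0) = 44.7 × 221.0/907.0 = 10.9 V.
(Unloaded it would have been 17.0 V.)

V_out ≈ 10.9 V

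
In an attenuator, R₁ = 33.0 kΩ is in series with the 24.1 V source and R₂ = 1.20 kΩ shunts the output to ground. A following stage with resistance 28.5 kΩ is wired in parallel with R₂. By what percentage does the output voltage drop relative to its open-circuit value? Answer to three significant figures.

The divider's output (Thévenin) resistance is R₁‖R₂ = 1.158 kΩ.
Fractional drop under load = R_th/(R_th + R_L) = 1.158 / (1.158 + 28.5) = 0.03904.
So the output falls by 3.90 %.

3.90 %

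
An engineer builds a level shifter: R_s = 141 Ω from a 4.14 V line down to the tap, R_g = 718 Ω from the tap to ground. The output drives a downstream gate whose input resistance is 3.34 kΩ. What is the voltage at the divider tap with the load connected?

V_out ≈ 3.34 V

The load sits in parallel with R_g: R_g‖R_L = (718 × 3340) / (718 + 3340) = 591.0 Ω.
V_out = 4.14 × 591.0 / (141 + 591.0) = 4.14 × 591.0/732.0 = 3.34 V.
(Unloaded it would have been 3.46 V.)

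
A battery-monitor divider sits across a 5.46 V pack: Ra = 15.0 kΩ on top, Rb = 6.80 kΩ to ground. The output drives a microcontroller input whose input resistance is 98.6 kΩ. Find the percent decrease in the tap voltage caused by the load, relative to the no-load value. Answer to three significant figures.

The divider's output (Thévenin) resistance is Ra‖Rb = 4.679 kΩ.
Fractional drop under load = R_th/(R_th + R_L) = 4.679 / (4.679 + 98.6) = 0.04530.
So the output falls by 4.53 %.

4.53 %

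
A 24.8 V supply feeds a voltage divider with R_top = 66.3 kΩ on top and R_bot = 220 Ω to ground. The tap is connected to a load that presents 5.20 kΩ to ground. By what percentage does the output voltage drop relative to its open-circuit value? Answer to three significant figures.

4.05 %

The divider's output (Thévenin) resistance is R_top‖R_bot = 219.3 Ω.
Fractional drop under load = R_th/(R_th + R_L) = 219.3 / (219.3 + 5200) = 0.04046.
So the output falls by 4.05 %.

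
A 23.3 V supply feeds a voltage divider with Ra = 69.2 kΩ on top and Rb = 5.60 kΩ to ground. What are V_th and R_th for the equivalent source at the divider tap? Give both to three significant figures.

V_th = 1.74 V, R_th = 5.18 kΩ

V_th is the open-circuit tap voltage: 23.3 × 5.60/(69.2 + 5.60) = 1.74 V.
With the supply zeroed, Ra and Rb appear in parallel from the tap: R_th = Ra‖Rb = (69.2 × 5.60)/74.80 = 5.18 kΩ.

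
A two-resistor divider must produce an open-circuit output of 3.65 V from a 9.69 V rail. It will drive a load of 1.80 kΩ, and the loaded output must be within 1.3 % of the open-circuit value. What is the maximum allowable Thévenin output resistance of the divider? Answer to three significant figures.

R_th ≤ 23.7 Ω

Loading drop = R_th/(R_th + R_L) ≤ 0.0130, so R_th ≤ R_L · ε/(1−ε) = 1.80 kΩ × 0.0130/0.9870 = 23.7 Ω.
(Any R1, R2 with R2/(R1+R2) = 0.377 and R1‖R2 ≤ 23.7 Ω will meet the spec.)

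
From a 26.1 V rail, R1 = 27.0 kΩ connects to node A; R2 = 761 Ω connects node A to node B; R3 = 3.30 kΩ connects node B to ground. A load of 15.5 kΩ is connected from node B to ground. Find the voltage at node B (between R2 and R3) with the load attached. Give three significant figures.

At node B, R3 is in parallel with the load: R3‖R_L = 2721 Ω.
Below node A the resistance is R2 + (R3‖R_L) = 3482 Ω, so V_A = 26.1 × 3482/30480 = 2.981 V.
Then V_B = V_A × (R3‖R_L)/(R2 + R3‖R_L) = 2.981 × 2721/3482 = 2.33 V.

V ≈ 2.33 V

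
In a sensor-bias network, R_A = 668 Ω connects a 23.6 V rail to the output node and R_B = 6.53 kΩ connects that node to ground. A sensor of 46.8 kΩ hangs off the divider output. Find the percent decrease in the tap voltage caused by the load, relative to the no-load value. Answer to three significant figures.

The divider's output (Thévenin) resistance is R_A‖R_B = 606.0 Ω.
Fractional drop under load = R_th/(R_th + R_L) = 606.0 / (606.0 + 46800) = 0.01278.
So the output falls by 1.28 %.

1.28 %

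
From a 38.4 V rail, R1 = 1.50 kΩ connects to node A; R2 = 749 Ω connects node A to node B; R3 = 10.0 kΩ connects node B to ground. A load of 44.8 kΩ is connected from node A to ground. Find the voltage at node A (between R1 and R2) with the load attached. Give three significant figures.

V ≈ 32.7 V

Below node A the series string R2+R3 = 10750 Ω sits in parallel with the 44800 Ω load: 8669 Ω.
V_A = 38.4 × 8669/(1500 + 8669) = 32.7 V.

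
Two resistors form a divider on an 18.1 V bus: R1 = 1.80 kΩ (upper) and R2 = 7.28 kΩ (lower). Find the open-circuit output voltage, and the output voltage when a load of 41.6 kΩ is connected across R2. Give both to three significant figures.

Unloaded: 14.5 V; loaded: 14.0 V

Open-circuit: V = 18.1 × 7.28/(1.80 + 7.28) = 14.5 V.
With the load, R2 becomes R2‖R_L = 6.196 kΩ, so V = 18.1 × 6.196/7.996 = 14.0 V.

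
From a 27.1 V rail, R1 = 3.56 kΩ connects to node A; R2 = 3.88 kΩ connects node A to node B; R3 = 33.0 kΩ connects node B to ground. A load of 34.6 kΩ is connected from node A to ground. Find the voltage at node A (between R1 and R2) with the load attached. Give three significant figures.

V ≈ 22.6 V

Below node A the series string R2+R3 = 36.88 kΩ sits in parallel with the 34.6 kΩ load: 17.85 kΩ.
V_A = 27.1 × 17.85/(3.56 + 17.85) = 22.6 V.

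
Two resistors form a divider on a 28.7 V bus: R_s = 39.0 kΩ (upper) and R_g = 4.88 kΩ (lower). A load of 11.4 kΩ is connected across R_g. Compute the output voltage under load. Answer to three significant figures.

V_out ≈ 2.31 V

The load sits in parallel with R_g: R_g‖R_L = (4.88 × 11.4) / (4.88 + 11.4) = 3.417 kΩ.
V_out = 28.7 × 3.417 / (39.0 + 3.417) = 28.7 × 3.417/42.42 = 2.31 V.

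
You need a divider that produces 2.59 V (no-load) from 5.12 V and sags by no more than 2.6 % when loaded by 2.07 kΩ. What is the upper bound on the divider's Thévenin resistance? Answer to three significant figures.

Loading drop = R_th/(R_th + R_L) ≤ 0.0260, so R_th ≤ R_L · ε/(1−ε) = 2.07 kΩ × 0.0260/0.9740 = 55.3 Ω.
(Any R1, R2 with R2/(R1+R2) = 0.506 and R1‖R2 ≤ 55.3 Ω will meet the spec.)

R_th ≤ 55.3 Ω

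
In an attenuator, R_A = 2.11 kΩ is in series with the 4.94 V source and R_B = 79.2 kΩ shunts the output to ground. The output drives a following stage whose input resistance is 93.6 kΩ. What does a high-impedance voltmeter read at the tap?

The load sits in parallel with R_B: R_B‖R_L = (79.2 × 93.6) / (79.2 + 93.6) = 42.90 kΩ.
V_out = 4.94 × 42.90 / (2.11 + 42.90) = 4.94 × 42.90/45.01 = 4.71 V.
(Unloaded it would have been 4.81 V.)

V_out ≈ 4.71 V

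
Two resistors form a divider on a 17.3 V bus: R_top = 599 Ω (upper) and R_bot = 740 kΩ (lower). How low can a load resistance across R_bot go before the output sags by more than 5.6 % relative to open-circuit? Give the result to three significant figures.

Output resistance R_th = R_top‖R_bot = (599 × 740000)/740600 = 598.5 Ω.
The fractional drop is R_th/(R_th + R_L); requiring this ≤ 0.0560 gives R_L ≥ R_th(1/0.0560 − 1) = 598.5 × 16.86 = 10.1 kΩ.

R_L(min) ≈ 10.1 kΩ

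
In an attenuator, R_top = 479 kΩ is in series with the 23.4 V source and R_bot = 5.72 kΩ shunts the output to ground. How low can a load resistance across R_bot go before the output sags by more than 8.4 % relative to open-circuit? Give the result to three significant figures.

R_L(min) ≈ 61.6 kΩ

Output resistance R_th = R_top‖R_bot = (479 × 5.72)/484.7 = 5.653 kΩ.
The fractional drop is R_th/(R_th + R_L); requiring this ≤ 0.0840 gives R_L ≥ R_th(1/0.0840 − 1) = 5.653 × 10.90 = 61.6 kΩ.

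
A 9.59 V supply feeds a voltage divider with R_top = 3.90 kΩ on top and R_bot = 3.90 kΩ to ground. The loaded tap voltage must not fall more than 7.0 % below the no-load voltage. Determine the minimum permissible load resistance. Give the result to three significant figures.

R_L(min) ≈ 25.9 kΩ

Output resistance R_th = R_top‖R_bot = (3.90 × 3.90)/7.800 = 1.950 kΩ.
The fractional drop is R_th/(R_th + R_L); requiring this ≤ 0.0700 gives R_L ≥ R_th(1/0.0700 − 1) = 1.950 × 13.29 = 25.9 kΩ.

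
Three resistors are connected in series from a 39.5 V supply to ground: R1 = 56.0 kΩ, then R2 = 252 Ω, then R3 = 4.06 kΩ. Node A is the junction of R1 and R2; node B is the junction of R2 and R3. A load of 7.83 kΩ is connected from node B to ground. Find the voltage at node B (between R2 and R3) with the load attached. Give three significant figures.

At node B, R3 is in parallel with the load: R3‖R_L = 2674 Ω.
Below node A the resistance is R2 + (R3‖R_L) = 2926 Ω, so V_A = 39.5 × 2926/58930 = 1.961 V.
Then V_B = V_A × (R3‖R_L)/(R2 + R3‖R_L) = 1.961 × 2674/2926 = 1.79 V.

V ≈ 1.79 V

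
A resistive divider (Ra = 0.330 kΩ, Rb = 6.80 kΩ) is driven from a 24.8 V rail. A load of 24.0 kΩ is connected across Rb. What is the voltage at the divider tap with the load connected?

The load sits in parallel with Rb: Rb‖R_L = (6800 × 24000) / (6800 + 24000) = 5299 Ω.
V_out = 24.8 × 5299 / (330 + 5299) = 24.8 × 5299/5629 = 23.3 V.
(Unloaded it would have been 23.7 V.)

V_out ≈ 23.3 V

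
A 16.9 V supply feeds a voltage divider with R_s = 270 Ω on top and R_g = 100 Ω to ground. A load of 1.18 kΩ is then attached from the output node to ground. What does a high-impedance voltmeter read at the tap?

The load sits in parallel with R_g: R_g‖R_L = (100 × 1180) / (100 + 1180) = 92.19 Ω.
V_out = 16.9 × 92.19 / (270 + 92.19) = 16.9 × 92.19/362.2 = 4.30 V.

V_out ≈ 4.30 V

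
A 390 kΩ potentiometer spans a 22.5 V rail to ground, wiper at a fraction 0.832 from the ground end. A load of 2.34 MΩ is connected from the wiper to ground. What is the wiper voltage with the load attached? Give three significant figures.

V ≈ 18.3 V

The wiper splits the pot into (1−α)R = 65.52 kΩ above and αR = 324.5 kΩ below.
Lower section ‖ load = 285.0 kΩ.
V_wiper = 22.5 × 285.0/(65.52 + 285.0) = 18.3 V.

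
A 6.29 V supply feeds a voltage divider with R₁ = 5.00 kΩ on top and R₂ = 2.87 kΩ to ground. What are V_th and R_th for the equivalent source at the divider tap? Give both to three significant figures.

V_th = 2.29 V, R_th = 1.82 kΩ

V_th is the open-circuit tap voltage: 6.29 × 2.87/(5.00 + 2.87) = 2.29 V.
With the supply zeroed, R₁ and R₂ appear in parallel from the tap: R_th = R₁‖R₂ = (5.00 × 2.87)/7.870 = 1.82 kΩ.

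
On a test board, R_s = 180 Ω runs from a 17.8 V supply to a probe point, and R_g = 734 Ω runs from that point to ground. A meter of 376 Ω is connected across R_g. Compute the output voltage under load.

V_out ≈ 10.3 V

The load sits in parallel with R_g: R_g‖R_L = (734 × 376) / (734 + 376) = 248.6 Ω.
V_out = 17.8 × 248.6 / (180 + 248.6) = 17.8 × 248.6/428.6 = 10.3 V.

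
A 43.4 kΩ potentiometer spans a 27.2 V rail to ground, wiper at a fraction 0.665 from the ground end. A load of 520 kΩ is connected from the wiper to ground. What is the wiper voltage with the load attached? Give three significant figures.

V ≈ 17.8 V

The wiper splits the pot into (1−α)R = 14.54 kΩ above and αR = 28.86 kΩ below.
Lower section ‖ load = 27.34 kΩ.
V_wiper = 27.2 × 27.34/(14.54 + 27.34) = 17.8 V.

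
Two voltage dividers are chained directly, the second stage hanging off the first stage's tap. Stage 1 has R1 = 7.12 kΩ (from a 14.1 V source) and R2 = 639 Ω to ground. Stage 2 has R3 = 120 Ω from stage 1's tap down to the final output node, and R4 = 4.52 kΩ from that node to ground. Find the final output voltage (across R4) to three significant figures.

V_out ≈ 1.00 V

Stage 2 presents R3+R4 = 4640 Ω as a load on stage 1's tap.
Stage 1's lower leg becomes R2‖(R3+R4) = 561.7 Ω, so V_mid = 14.1 × 561.7/7682 = 1.031 V.
Stage 2 is itself unloaded: V_out = V_mid × R4/(R3+R4) = 1.031 × 4520/4640 = 1.00 V.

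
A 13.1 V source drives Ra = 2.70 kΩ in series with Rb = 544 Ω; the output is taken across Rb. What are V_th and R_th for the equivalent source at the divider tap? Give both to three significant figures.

V_th is the open-circuit tap voltage: 13.1 × 544/(2700 + 544) = 2.20 V.
With the supply zeroed, Ra and Rb appear in parallel from the tap: R_th = Ra‖Rb = (2700 × 544)/3244 = 453 Ω.

V_th = 2.20 V, R_th = 453 Ω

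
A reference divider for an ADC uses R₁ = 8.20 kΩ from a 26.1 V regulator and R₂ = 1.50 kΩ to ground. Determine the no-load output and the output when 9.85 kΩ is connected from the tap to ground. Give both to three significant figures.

Unloaded: 4.04 V; loaded: 3.58 V

Open-circuit: V = 26.1 × 1.50/(8.20 + 1.50) = 4.04 V.
With the load, R₂ becomes R₂‖R_L = 1.302 kΩ, so V = 26.1 × 1.302/9.502 = 3.58 V.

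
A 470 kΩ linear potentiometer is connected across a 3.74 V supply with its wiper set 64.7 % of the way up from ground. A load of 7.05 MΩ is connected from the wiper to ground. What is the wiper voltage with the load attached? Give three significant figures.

V ≈ 2.38 V

The wiper splits the pot into (1−α)R = 165.9 kΩ above and αR = 304.1 kΩ below.
Lower section ‖ load = 291.5 kΩ.
V_wiper = 3.74 × 291.5/(165.9 + 291.5) = 2.38 V.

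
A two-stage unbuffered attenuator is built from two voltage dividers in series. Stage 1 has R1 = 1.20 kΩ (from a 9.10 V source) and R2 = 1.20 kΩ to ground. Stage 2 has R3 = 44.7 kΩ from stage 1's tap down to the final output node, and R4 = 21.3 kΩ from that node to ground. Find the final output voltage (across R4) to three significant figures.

Stage 2 presents R3+R4 = 66.00 kΩ as a load on stage 1's tap.
Stage 1's lower leg becomes R2‖(R3+R4) = 1.179 kΩ, so V_mid = 9.10 × 1.179/2.379 = 4.509 V.
Stage 2 is itself unloaded: V_out = V_mid × R4/(R3+R4) = 4.509 × 21.3/66.00 = 1.46 V.

V_out ≈ 1.46 V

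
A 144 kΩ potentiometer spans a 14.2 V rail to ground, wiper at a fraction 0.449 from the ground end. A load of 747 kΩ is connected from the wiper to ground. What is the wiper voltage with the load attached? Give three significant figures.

V ≈ 6.09 V

The wiper splits the pot into (1−α)R = 79.34 kΩ above and αR = 64.66 kΩ below.
Lower section ‖ load = 59.51 kΩ.
V_wiper = 14.2 × 59.51/(79.34 + 59.51) = 6.09 V.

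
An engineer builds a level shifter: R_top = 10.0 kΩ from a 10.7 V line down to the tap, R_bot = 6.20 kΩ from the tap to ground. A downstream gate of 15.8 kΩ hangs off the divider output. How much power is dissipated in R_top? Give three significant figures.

Total resistance from the source is R_top + (R_bot‖R_L) = 14.45 kΩ, so I = 10.7/14.45 kΩ = 0.7403 mA.
P = I²·R_top = (0.7403 mA)² × 10.0 kΩ = 5.48 mW.

P ≈ 5.48 mW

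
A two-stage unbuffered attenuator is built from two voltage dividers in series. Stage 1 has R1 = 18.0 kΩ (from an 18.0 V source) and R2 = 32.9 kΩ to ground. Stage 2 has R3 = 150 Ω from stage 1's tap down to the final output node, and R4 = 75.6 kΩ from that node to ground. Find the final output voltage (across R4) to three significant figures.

Stage 2 presents R3+R4 = 75750 Ω as a load on stage 1's tap.
Stage 1's lower leg becomes R2‖(R3+R4) = 22940 Ω, so V_mid = 18.0 × 22940/40940 = 10.09 V.
Stage 2 is itself unloaded: V_out = V_mid × R4/(R3+R4) = 10.09 × 75600/75750 = 10.1 V.

V_out ≈ 10.1 V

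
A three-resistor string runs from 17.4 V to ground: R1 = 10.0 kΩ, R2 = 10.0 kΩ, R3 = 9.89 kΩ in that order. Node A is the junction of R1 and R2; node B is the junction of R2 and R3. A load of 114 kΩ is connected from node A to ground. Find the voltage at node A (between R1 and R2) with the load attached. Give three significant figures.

V ≈ 10.9 V

Below node A the series string R2+R3 = 19.89 kΩ sits in parallel with the 114 kΩ load: 16.94 kΩ.
V_A = 17.4 × 16.94/(10.0 + 16.94) = 10.9 V.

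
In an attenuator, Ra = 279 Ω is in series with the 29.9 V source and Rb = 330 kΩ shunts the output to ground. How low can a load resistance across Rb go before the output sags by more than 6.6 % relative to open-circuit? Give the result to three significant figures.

Output resistance R_th = Ra‖Rb = (279 × 330000)/330300 = 278.8 Ω.
The fractional drop is R_th/(R_th + R_L); requiring this ≤ 0.0660 gives R_L ≥ R_th(1/0.0660 − 1) = 278.8 × 14.15 = 3.94 kΩ.

R_L(min) ≈ 3.94 kΩ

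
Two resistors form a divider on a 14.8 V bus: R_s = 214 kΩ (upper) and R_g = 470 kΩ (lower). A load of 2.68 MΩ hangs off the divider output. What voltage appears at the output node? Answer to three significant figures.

The load sits in parallel with R_g: R_g‖R_L = (470 × 2680) / (470 + 2680) = 399.9 kΩ.
V_out = 14.8 × 399.9 / (214 + 399.9) = 14.8 × 399.9/613.9 = 9.64 V.
(Unloaded it would have been 10.2 V.)

V_out ≈ 9.64 V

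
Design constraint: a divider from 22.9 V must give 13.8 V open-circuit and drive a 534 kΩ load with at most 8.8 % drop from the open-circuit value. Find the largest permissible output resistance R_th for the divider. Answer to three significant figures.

Loading drop = R_th/(R_th + R_L) ≤ 0.0880, so R_th ≤ R_L · ε/(1−ε) = 534 kΩ × 0.0880/0.9120 = 51.5 kΩ.
(Any R1, R2 with R2/(R1+R2) = 0.603 and R1‖R2 ≤ 51.5 kΩ will meet the spec.)

R_th ≤ 51.5 kΩ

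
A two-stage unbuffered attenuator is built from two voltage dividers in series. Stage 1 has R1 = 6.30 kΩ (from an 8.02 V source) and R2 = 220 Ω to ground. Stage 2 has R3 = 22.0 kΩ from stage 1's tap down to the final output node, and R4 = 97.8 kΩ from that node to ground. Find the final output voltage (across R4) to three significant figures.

V_out ≈ 0.221 V

Stage 2 presents R3+R4 = 119800 Ω as a load on stage 1's tap.
Stage 1's lower leg becomes R2‖(R3+R4) = 219.6 Ω, so V_mid = 8.02 × 219.6/6520 = 0.2701 V.
Stage 2 is itself unloaded: V_out = V_mid × R4/(R3+R4) = 0.2701 × 97800/119800 = 0.221 V.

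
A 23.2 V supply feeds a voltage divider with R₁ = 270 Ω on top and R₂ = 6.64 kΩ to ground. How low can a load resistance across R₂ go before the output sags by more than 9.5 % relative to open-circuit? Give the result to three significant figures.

Output resistance R_th = R₁‖R₂ = (270 × 6640)/6910 = 259.5 Ω.
The fractional drop is R_th/(R_th + R_L); requiring this ≤ 0.0950 gives R_L ≥ R_th(1/0.0950 − 1) = 259.5 × 9.526 = 2.47 kΩ.

R_L(min) ≈ 2.47 kΩ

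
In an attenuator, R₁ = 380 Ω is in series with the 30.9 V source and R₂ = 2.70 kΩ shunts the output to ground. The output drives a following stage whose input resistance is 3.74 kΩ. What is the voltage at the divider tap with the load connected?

V_out ≈ 24.9 V

The load sits in parallel with R₂: R₂‖R_L = (2700 × 3740) / (2700 + 3740) = 1568 Ω.
V_out = 30.9 × 1568 / (380 + 1568) = 30.9 × 1568/1948 = 24.9 V.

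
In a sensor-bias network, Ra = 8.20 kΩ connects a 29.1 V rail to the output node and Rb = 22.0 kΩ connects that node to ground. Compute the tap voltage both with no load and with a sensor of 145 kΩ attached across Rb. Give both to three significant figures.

Open-circuit: V = 29.1 × 22.0/(8.20 + 22.0) = 21.2 V.
With the load, Rb becomes Rb‖R_L = 19.10 kΩ, so V = 29.1 × 19.10/27.30 = 20.4 V.

Unloaded: 21.2 V; loaded: 20.4 V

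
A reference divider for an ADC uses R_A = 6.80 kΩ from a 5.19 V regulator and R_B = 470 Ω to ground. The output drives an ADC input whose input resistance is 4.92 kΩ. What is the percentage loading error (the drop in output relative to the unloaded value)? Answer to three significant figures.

The divider's output (Thévenin) resistance is R_A‖R_B = 439.6 Ω.
Fractional drop under load = R_th/(R_th + R_L) = 439.6 / (439.6 + 4920) = 0.08202.
So the output falls by 8.20 %.

8.20 %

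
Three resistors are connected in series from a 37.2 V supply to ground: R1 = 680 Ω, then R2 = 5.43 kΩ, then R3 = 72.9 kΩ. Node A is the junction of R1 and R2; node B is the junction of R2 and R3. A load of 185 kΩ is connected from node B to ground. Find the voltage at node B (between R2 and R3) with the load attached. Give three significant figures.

V ≈ 33.3 V

At node B, R3 is in parallel with the load: R3‖R_L = 52290 Ω.
Below node A the resistance is R2 + (R3‖R_L) = 57720 Ω, so V_A = 37.2 × 57720/58400 = 36.77 V.
Then V_B = V_A × (R3‖R_L)/(R2 + R3‖R_L) = 36.77 × 52290/57720 = 33.3 V.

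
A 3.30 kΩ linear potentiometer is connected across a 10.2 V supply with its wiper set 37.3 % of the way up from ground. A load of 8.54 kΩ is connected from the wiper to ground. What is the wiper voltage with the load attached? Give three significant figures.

The wiper splits the pot into (1−α)R = 2.069 kΩ above and αR = 1.231 kΩ below.
Lower section ‖ load = 1.076 kΩ.
V_wiper = 10.2 × 1.076/(2.069 + 1.076) = 3.49 V.

V ≈ 3.49 V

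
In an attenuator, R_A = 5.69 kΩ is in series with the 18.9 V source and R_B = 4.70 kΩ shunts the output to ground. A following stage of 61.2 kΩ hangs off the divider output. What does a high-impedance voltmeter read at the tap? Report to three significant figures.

V_out ≈ 8.20 V

The load sits in parallel with R_B: R_B‖R_L = (4.70 × 61.2) / (4.70 + 61.2) = 4.365 kΩ.
V_out = 18.9 × 4.365 / (5.69 + 4.365) = 18.9 × 4.365/10.05 = 8.20 V.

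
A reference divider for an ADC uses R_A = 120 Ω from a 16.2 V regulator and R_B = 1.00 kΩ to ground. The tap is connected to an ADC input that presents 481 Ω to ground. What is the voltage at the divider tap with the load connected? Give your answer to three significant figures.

The load sits in parallel with R_B: R_B‖R_L = (1000 × 481) / (1000 + 481) = 324.8 Ω.
V_out = 16.2 × 324.8 / (120 + 324.8) = 16.2 × 324.8/444.8 = 11.8 V.

V_out ≈ 11.8 V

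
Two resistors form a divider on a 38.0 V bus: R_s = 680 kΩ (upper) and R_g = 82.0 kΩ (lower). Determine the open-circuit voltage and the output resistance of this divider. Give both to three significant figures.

V_th is the open-circuit tap voltage: 38.0 × 82.0/(680 + 82.0) = 4.09 V.
With the supply zeroed, R_s and R_g appear in parallel from the tap: R_th = R_s‖R_g = (680 × 82.0)/762.0 = 73.2 kΩ.

V_th = 4.09 V, R_th = 73.2 kΩ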